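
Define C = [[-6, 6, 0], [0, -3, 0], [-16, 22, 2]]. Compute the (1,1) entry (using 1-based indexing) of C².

36

Characteristic polynomial: t^3 + 7t^2 - 36 = (t - 2)(t + 3)(t + 6), so the eigenvalues are -6, -3, 2.
t=2: eigenvector (0, 0, 1).
t=-3: eigenvector (2, 1, 2).
t=-6: eigenvector (1, 0, 2).
P = [[0, 2, 1], [0, 1, 0], [1, 2, 2]], D = diag(2, -3, -6), P⁻¹ = [[-2, 2, 1], [0, 1, 0], [1, -2, 0]].
C² = P·diag(4, 9, 36)·P⁻¹ = [[36, -54, 0], [0, 9, 0], [64, -118, 4]].
The requested entry is 36.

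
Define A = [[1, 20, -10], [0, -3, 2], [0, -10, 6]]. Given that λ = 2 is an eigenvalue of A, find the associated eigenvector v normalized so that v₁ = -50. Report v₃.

25

A − 2I = [[-1, 20, -10], [0, -5, 2], [0, -10, 4]].
Solving (A − 2I)v = 0 gives the eigenspace spanned by (-50, 10, 25).
With v₁ = -50, v = (-50, 10, 25), so v₃ = 25.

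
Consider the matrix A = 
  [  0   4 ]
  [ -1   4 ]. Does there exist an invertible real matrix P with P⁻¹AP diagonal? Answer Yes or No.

No

Characteristic polynomial: p(λ) = λ^2 - 4λ + 4 = (λ - 2)^2.
λ = 2 has algebraic multiplicity 2; rank(A − 2I) = 1, so geometric multiplicity = 1.
Geometric multiplicity < algebraic multiplicity, so A is not diagonalizable.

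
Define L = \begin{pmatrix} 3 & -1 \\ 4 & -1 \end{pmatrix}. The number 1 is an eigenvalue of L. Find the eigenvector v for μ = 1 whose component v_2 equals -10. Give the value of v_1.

L − 1I = [[2, -1], [4, -2]].
Solving (L − 1I)v = 0 gives the eigenspace spanned by (-5, -10).
With v_2 = -10, v = (-5, -10), so v_1 = -5.

-5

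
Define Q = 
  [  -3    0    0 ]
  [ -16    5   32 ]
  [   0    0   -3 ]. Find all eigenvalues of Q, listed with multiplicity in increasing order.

-3, -3, 5

Characteristic polynomial: p(r) = r^3 + r^2 - 21r - 45 = (r - 5)(r + 3)^2.
Roots (with multiplicity): -3, -3, 5.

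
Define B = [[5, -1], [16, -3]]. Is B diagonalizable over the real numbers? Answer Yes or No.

No

Characteristic polynomial: p(μ) = μ^2 - 2μ + 1 = (μ - 1)^2.
μ = 1 has algebraic multiplicity 2; rank(B − 1I) = 1, so geometric multiplicity = 1.
Geometric multiplicity < algebraic multiplicity, so B is not diagonalizable.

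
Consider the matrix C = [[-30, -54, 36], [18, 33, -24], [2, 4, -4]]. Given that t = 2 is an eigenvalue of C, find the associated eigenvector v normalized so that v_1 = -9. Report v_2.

C − 2I = [[-32, -54, 36], [18, 31, -24], [2, 4, -6]].
Solving (C − 2I)v = 0 gives the eigenspace spanned by (-9, 6, 1).
With v_1 = -9, v = (-9, 6, 1), so v_2 = 6.

6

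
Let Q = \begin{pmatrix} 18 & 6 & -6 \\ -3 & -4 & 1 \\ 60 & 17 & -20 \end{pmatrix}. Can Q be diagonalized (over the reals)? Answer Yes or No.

No

Characteristic polynomial: p(λ) = λ^3 + 6λ^2 + 9λ = λ(λ + 3)^2.
λ = -3 has algebraic multiplicity 2; rank(Q + 3I) = 2, so geometric multiplicity = 1.
Geometric multiplicity < algebraic multiplicity, so Q is not diagonalizable.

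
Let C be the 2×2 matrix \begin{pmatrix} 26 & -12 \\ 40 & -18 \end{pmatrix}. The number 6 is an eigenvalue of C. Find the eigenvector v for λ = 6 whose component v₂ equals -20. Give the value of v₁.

C − 6I = [[20, -12], [40, -24]].
Solving (C − 6I)v = 0 gives the eigenspace spanned by (-12, -20).
With v₂ = -20, v = (-12, -20), so v₁ = -12.

-12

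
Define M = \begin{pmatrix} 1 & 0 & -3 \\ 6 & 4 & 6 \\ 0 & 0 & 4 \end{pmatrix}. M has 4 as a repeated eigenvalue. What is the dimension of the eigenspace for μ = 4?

2

M − 4I = [[-3, 0, -3], [6, 0, 6], [0, 0, 0]].
This matrix has rank 1, so its null space has dimension 3 − 1 = 2.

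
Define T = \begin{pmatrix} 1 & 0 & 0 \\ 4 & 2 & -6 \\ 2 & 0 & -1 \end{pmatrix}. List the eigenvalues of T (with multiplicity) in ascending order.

Characteristic polynomial: p(s) = s^3 - 2s^2 - s + 2 = (s - 2)(s - 1)(s + 1).
Roots (with multiplicity): -1, 1, 2.

-1, 1, 2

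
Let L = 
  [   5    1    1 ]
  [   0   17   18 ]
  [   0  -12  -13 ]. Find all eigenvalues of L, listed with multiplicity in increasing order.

Characteristic polynomial: p(s) = s^3 - 9s^2 + 15s + 25 = (s - 5)^2(s + 1).
Roots (with multiplicity): -1, 5, 5.

-1, 5, 5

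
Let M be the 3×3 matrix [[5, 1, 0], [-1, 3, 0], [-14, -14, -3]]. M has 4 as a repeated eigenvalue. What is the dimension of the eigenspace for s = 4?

1

M − 4I = [[1, 1, 0], [-1, -1, 0], [-14, -14, -7]].
This matrix has rank 2, so its null space has dimension 3 − 2 = 1.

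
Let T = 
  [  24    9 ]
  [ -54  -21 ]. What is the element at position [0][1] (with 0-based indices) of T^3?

243

Characteristic polynomial: s^2 - 3s - 18 = (s - 6)(s + 3), so the eigenvalues are -3, 6.
s=-3: eigenvector (1, -3).
s=6: eigenvector (1, -2).
P = [[1, 1], [-3, -2]], D = diag(-3, 6), P⁻¹ = [[-2, -1], [3, 1]].
T³ = P·diag(-27, 216)·P⁻¹ = [[702, 243], [-1458, -513]].
The requested entry is 243.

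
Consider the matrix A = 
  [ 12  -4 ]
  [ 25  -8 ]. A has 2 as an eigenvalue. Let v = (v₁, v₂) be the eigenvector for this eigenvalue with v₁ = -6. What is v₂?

A − 2I = [[10, -4], [25, -10]].
Solving (A − 2I)v = 0 gives the eigenspace spanned by (-6, -15).
With v₁ = -6, v = (-6, -15), so v₂ = -15.

-15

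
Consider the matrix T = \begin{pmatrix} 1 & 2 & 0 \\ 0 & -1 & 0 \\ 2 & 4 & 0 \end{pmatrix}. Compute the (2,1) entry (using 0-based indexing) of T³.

Characteristic polynomial: r^3 - r = r(r - 1)(r + 1), so the eigenvalues are -1, 0, 1.
r=1: eigenvector (1, 0, 2).
r=0: eigenvector (0, 0, 1).
r=-1: eigenvector (-1, 1, -2).
P = [[1, 0, -1], [0, 0, 1], [2, 1, -2]], D = diag(1, 0, -1), P⁻¹ = [[1, 1, 0], [-2, 0, 1], [0, 1, 0]].
T³ = P·diag(1, 0, -1)·P⁻¹ = [[1, 2, 0], [0, -1, 0], [2, 4, 0]].
The requested entry is 4.

4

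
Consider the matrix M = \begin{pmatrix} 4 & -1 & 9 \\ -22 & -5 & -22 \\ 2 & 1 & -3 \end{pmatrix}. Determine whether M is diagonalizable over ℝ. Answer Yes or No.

Characteristic polynomial: p(μ) = μ^3 + 4μ^2 - 35μ - 150 = (μ - 6)(μ + 5)^2.
μ = -5 has algebraic multiplicity 2; rank(M + 5I) = 2, so geometric multiplicity = 1.
Geometric multiplicity < algebraic multiplicity, so M is not diagonalizable.

No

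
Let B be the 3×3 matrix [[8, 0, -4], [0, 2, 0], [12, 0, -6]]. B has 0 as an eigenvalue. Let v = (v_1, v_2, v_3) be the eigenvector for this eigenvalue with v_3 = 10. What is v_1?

5

B = [[8, 0, -4], [0, 2, 0], [12, 0, -6]].
Solving (B)v = 0 gives the eigenspace spanned by (5, 0, 10).
With v_3 = 10, v = (5, 0, 10), so v_1 = 5.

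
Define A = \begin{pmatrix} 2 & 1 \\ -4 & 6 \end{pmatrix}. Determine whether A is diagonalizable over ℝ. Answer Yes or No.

No

Characteristic polynomial: p(λ) = λ^2 - 8λ + 16 = (λ - 4)^2.
λ = 4 has algebraic multiplicity 2; rank(A − 4I) = 1, so geometric multiplicity = 1.
Geometric multiplicity < algebraic multiplicity, so A is not diagonalizable.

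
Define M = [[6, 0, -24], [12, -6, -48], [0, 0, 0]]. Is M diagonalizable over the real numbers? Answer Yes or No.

Yes

Characteristic polynomial: p(λ) = λ^3 - 36λ = λ(λ - 6)(λ + 6).
All 3 eigenvalues are distinct, so M is diagonalizable.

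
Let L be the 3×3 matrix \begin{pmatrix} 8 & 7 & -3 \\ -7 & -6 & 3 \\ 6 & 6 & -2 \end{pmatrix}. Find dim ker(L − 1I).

L − 1I = [[7, 7, -3], [-7, -7, 3], [6, 6, -3]].
This matrix has rank 2, so its null space has dimension 3 − 2 = 1.

1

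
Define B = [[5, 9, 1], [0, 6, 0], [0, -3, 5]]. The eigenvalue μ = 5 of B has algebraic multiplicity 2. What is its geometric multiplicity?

1

B − 5I = [[0, 9, 1], [0, 1, 0], [0, -3, 0]].
This matrix has rank 2, so its null space has dimension 3 − 2 = 1.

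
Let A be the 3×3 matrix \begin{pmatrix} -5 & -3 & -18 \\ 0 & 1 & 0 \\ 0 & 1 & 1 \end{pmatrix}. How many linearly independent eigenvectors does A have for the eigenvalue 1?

1

A − 1I = [[-6, -3, -18], [0, 0, 0], [0, 1, 0]].
This matrix has rank 2, so its null space has dimension 3 − 2 = 1.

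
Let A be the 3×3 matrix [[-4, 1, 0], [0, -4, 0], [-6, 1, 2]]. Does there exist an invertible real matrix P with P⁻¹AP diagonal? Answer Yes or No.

No

Characteristic polynomial: p(t) = t^3 + 6t^2 - 32 = (t - 2)(t + 4)^2.
t = -4 has algebraic multiplicity 2; rank(A + 4I) = 2, so geometric multiplicity = 1.
Geometric multiplicity < algebraic multiplicity, so A is not diagonalizable.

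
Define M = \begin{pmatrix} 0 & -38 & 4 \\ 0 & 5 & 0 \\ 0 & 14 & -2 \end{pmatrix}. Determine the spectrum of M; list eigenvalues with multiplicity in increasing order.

Characteristic polynomial: p(λ) = λ^3 - 3λ^2 - 10λ = λ(λ - 5)(λ + 2).
Roots (with multiplicity): -2, 0, 5.

-2, 0, 5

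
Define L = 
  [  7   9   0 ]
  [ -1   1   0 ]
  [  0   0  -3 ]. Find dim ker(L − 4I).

1

L − 4I = [[3, 9, 0], [-1, -3, 0], [0, 0, -7]].
This matrix has rank 2, so its null space has dimension 3 − 2 = 1.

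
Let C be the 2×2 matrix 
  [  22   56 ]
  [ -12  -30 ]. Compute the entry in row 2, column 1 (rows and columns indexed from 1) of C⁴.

Characteristic polynomial: r^2 + 8r + 12 = (r + 2)(r + 6), so the eigenvalues are -6, -2.
r=-6: eigenvector (-2, 1).
r=-2: eigenvector (7, -3).
P = [[-2, 7], [1, -3]], D = diag(-6, -2), P⁻¹ = [[3, 7], [1, 2]].
C⁴ = P·diag(1296, 16)·P⁻¹ = [[-7664, -17920], [3840, 8976]].
The requested entry is 3840.

3840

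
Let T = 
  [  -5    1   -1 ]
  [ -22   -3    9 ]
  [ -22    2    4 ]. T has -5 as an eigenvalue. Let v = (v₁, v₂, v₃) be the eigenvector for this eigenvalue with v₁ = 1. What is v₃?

T + 5I = [[0, 1, -1], [-22, 2, 9], [-22, 2, 9]].
Solving (T + 5I)v = 0 gives the eigenspace spanned by (1, 2, 2).
With v₁ = 1, v = (1, 2, 2), so v₃ = 2.

2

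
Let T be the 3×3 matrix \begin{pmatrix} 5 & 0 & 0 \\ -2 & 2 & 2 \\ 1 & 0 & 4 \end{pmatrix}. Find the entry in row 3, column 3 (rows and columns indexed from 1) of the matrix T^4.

256

Characteristic polynomial: s^3 - 11s^2 + 38s - 40 = (s - 5)(s - 4)(s - 2), so the eigenvalues are 2, 4, 5.
s=2: eigenvector (0, 1, 0).
s=5: eigenvector (1, 0, 1).
s=4: eigenvector (0, 1, 1).
P = [[0, 1, 0], [1, 0, 1], [0, 1, 1]], D = diag(2, 5, 4), P⁻¹ = [[1, 1, -1], [1, 0, 0], [-1, 0, 1]].
T⁴ = P·diag(16, 625, 256)·P⁻¹ = [[625, 0, 0], [-240, 16, 240], [369, 0, 256]].
The requested entry is 256.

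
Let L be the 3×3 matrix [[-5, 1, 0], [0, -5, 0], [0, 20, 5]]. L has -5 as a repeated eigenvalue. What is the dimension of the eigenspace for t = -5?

L + 5I = [[0, 1, 0], [0, 0, 0], [0, 20, 10]].
This matrix has rank 2, so its null space has dimension 3 − 2 = 1.

1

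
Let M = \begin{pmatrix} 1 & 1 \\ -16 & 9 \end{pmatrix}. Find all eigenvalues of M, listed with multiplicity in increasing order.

Characteristic polynomial: p(λ) = λ^2 - 10λ + 25 = (λ - 5)^2.
Roots (with multiplicity): 5, 5.

5, 5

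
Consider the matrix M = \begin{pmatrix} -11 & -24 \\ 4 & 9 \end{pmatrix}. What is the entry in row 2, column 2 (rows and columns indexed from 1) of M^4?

-159

Characteristic polynomial: λ^2 + 2λ - 3 = (λ - 1)(λ + 3), so the eigenvalues are -3, 1.
λ=-3: eigenvector (3, -1).
λ=1: eigenvector (-2, 1).
P = [[3, -2], [-1, 1]], D = diag(-3, 1), P⁻¹ = [[1, 2], [1, 3]].
M⁴ = P·diag(81, 1)·P⁻¹ = [[241, 480], [-80, -159]].
The requested entry is -159.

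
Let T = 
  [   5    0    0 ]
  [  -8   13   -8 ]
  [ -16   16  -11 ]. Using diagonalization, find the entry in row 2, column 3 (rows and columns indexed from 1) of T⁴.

-544

Characteristic polynomial: λ^3 - 7λ^2 - 5λ + 75 = (λ - 5)^2(λ + 3), so the eigenvalues are -3, 5, 5.
λ=5: eigenvector (1, -1, -2).
λ=-3: eigenvector (0, 1, 2).
λ=5: eigenvector (-1, 0, 1).
P = [[1, 0, -1], [-1, 1, 0], [-2, 2, 1]], D = diag(5, -3, 5), P⁻¹ = [[1, -2, 1], [1, -1, 1], [0, -2, 1]].
T⁴ = P·diag(625, 81, 625)·P⁻¹ = [[625, 0, 0], [-544, 1169, -544], [-1088, 1088, -463]].
The requested entry is -544.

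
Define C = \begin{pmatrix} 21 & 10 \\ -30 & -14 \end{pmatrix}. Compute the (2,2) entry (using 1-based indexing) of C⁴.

-3884

Characteristic polynomial: r^2 - 7r + 6 = (r - 6)(r - 1), so the eigenvalues are 1, 6.
r=6: eigenvector (2, -3).
r=1: eigenvector (1, -2).
P = [[2, 1], [-3, -2]], D = diag(6, 1), P⁻¹ = [[2, 1], [-3, -2]].
C⁴ = P·diag(1296, 1)·P⁻¹ = [[5181, 2590], [-7770, -3884]].
The requested entry is -3884.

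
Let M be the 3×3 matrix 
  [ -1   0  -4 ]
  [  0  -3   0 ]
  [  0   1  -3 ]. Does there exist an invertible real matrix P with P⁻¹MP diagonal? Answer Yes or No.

No

Characteristic polynomial: p(s) = s^3 + 7s^2 + 15s + 9 = (s + 1)(s + 3)^2.
s = -3 has algebraic multiplicity 2; rank(M + 3I) = 2, so geometric multiplicity = 1.
Geometric multiplicity < algebraic multiplicity, so M is not diagonalizable.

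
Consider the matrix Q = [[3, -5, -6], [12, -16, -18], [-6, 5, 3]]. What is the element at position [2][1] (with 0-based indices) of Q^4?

-1295

Characteristic polynomial: t^3 + 10t^2 + 27t + 18 = (t + 1)(t + 3)(t + 6), so the eigenvalues are -6, -3, -1.
t=-3: eigenvector (-2, -6, 3).
t=-6: eigenvector (1, 3, -1).
t=-1: eigenvector (1, 2, -1).
P = [[-2, 1, 1], [-6, 3, 2], [3, -1, -1]], D = diag(-3, -6, -1), P⁻¹ = [[1, 0, 1], [0, 1, 2], [3, -1, 0]].
Q⁴ = P·diag(81, 1296, 1)·P⁻¹ = [[-159, 1295, 2430], [-480, 3886, 7290], [240, -1295, -2349]].
The requested entry is -1295.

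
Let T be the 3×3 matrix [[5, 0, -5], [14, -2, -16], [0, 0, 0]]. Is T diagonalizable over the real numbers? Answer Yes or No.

Characteristic polynomial: p(λ) = λ^3 - 3λ^2 - 10λ = λ(λ - 5)(λ + 2).
All 3 eigenvalues are distinct, so T is diagonalizable.

Yes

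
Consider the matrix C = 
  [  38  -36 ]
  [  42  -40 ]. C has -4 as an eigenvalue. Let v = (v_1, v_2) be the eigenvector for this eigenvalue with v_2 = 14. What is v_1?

12

C + 4I = [[42, -36], [42, -36]].
Solving (C + 4I)v = 0 gives the eigenspace spanned by (12, 14).
With v_2 = 14, v = (12, 14), so v_1 = 12.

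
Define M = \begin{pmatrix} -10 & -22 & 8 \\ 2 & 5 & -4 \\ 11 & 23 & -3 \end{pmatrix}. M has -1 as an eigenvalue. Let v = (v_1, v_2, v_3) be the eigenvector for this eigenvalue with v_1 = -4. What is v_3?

1

M + 1I = [[-9, -22, 8], [2, 6, -4], [11, 23, -2]].
Solving (M + 1I)v = 0 gives the eigenspace spanned by (-4, 2, 1).
With v_1 = -4, v = (-4, 2, 1), so v_3 = 1.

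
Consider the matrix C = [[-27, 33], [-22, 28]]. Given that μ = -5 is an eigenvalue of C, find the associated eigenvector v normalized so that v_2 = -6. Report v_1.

-9

C + 5I = [[-22, 33], [-22, 33]].
Solving (C + 5I)v = 0 gives the eigenspace spanned by (-9, -6).
With v_2 = -6, v = (-9, -6), so v_1 = -9.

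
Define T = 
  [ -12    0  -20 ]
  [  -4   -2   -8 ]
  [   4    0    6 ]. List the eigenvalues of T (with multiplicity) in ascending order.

Characteristic polynomial: p(s) = s^3 + 8s^2 + 20s + 16 = (s + 2)^2(s + 4).
Roots (with multiplicity): -4, -2, -2.

-4, -2, -2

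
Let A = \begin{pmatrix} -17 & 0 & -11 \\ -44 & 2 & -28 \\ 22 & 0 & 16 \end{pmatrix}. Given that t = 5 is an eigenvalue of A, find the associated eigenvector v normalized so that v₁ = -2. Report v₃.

4

A − 5I = [[-22, 0, -11], [-44, -3, -28], [22, 0, 11]].
Solving (A − 5I)v = 0 gives the eigenspace spanned by (-2, -8, 4).
With v₁ = -2, v = (-2, -8, 4), so v₃ = 4.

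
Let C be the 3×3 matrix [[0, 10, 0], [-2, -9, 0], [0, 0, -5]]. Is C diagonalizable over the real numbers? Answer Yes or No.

Yes

Characteristic polynomial: p(t) = t^3 + 14t^2 + 65t + 100 = (t + 4)(t + 5)^2.
t = -5 has algebraic multiplicity 2; rank(C + 5I) = 1, so geometric multiplicity = 2.
Every eigenvalue has geometric = algebraic multiplicity, so C is diagonalizable.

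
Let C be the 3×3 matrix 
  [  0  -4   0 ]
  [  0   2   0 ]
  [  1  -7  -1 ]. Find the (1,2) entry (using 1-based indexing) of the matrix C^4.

Characteristic polynomial: r^3 - r^2 - 2r = r(r - 2)(r + 1), so the eigenvalues are -1, 0, 2.
r=-1: eigenvector (0, 0, 1).
r=2: eigenvector (-2, 1, -3).
r=0: eigenvector (1, 0, 1).
P = [[0, -2, 1], [0, 1, 0], [1, -3, 1]], D = diag(-1, 2, 0), P⁻¹ = [[-1, 1, 1], [0, 1, 0], [1, 2, 0]].
C⁴ = P·diag(1, 16, 0)·P⁻¹ = [[0, -32, 0], [0, 16, 0], [-1, -47, 1]].
The requested entry is -32.

-32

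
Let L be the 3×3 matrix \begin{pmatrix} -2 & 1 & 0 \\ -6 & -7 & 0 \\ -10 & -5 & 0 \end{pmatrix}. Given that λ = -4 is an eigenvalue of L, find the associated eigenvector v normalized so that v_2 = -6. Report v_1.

3

L + 4I = [[2, 1, 0], [-6, -3, 0], [-10, -5, 4]].
Solving (L + 4I)v = 0 gives the eigenspace spanned by (3, -6, 0).
With v_2 = -6, v = (3, -6, 0), so v_1 = 3.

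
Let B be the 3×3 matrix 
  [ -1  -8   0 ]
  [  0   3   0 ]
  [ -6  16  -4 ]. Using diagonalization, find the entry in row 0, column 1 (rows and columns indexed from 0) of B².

-16

Characteristic polynomial: r^3 + 2r^2 - 11r - 12 = (r - 3)(r + 1)(r + 4), so the eigenvalues are -4, -1, 3.
r=-4: eigenvector (0, 0, 1).
r=3: eigenvector (-2, 1, 4).
r=-1: eigenvector (1, 0, -2).
P = [[0, -2, 1], [0, 1, 0], [1, 4, -2]], D = diag(-4, 3, -1), P⁻¹ = [[2, 0, 1], [0, 1, 0], [1, 2, 0]].
B² = P·diag(16, 9, 1)·P⁻¹ = [[1, -16, 0], [0, 9, 0], [30, 32, 16]].
The requested entry is -16.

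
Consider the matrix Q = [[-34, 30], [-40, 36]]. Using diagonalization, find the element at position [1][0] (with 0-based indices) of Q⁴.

-4160

Characteristic polynomial: r^2 - 2r - 24 = (r - 6)(r + 4), so the eigenvalues are -4, 6.
r=-4: eigenvector (1, 1).
r=6: eigenvector (3, 4).
P = [[1, 3], [1, 4]], D = diag(-4, 6), P⁻¹ = [[4, -3], [-1, 1]].
Q⁴ = P·diag(256, 1296)·P⁻¹ = [[-2864, 3120], [-4160, 4416]].
The requested entry is -4160.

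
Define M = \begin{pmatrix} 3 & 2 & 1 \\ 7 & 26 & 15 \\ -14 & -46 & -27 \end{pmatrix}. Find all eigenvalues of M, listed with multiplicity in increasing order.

-4, 3, 3

Characteristic polynomial: p(t) = t^3 - 2t^2 - 15t + 36 = (t - 3)^2(t + 4).
Roots (with multiplicity): -4, 3, 3.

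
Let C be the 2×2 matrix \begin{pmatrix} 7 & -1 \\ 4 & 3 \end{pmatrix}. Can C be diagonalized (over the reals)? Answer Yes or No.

Characteristic polynomial: p(r) = r^2 - 10r + 25 = (r - 5)^2.
r = 5 has algebraic multiplicity 2; rank(C − 5I) = 1, so geometric multiplicity = 1.
Geometric multiplicity < algebraic multiplicity, so C is not diagonalizable.

No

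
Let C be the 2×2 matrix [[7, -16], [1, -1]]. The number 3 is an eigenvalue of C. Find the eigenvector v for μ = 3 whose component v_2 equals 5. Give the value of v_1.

20

C − 3I = [[4, -16], [1, -4]].
Solving (C − 3I)v = 0 gives the eigenspace spanned by (20, 5).
With v_2 = 5, v = (20, 5), so v_1 = 20.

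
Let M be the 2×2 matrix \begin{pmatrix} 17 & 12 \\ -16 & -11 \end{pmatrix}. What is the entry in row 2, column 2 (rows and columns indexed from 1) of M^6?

Characteristic polynomial: λ^2 - 6λ + 5 = (λ - 5)(λ - 1), so the eigenvalues are 1, 5.
λ=5: eigenvector (1, -1).
λ=1: eigenvector (-3, 4).
P = [[1, -3], [-1, 4]], D = diag(5, 1), P⁻¹ = [[4, 3], [1, 1]].
M⁶ = P·diag(15625, 1)·P⁻¹ = [[62497, 46872], [-62496, -46871]].
The requested entry is -46871.

-46871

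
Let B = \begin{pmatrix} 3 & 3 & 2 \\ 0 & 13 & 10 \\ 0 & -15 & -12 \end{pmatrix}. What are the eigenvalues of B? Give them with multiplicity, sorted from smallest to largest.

Characteristic polynomial: p(r) = r^3 - 4r^2 - 3r + 18 = (r - 3)^2(r + 2).
Roots (with multiplicity): -2, 3, 3.

-2, 3, 3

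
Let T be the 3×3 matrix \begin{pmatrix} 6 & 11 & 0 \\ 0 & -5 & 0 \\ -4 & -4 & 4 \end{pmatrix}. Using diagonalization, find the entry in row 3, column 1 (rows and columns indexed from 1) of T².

-40

Characteristic polynomial: r^3 - 5r^2 - 26r + 120 = (r - 6)(r - 4)(r + 5), so the eigenvalues are -5, 4, 6.
r=6: eigenvector (1, 0, -2).
r=-5: eigenvector (-1, 1, 0).
r=4: eigenvector (0, 0, 1).
P = [[1, -1, 0], [0, 1, 0], [-2, 0, 1]], D = diag(6, -5, 4), P⁻¹ = [[1, 1, 0], [0, 1, 0], [2, 2, 1]].
T² = P·diag(36, 25, 16)·P⁻¹ = [[36, 11, 0], [0, 25, 0], [-40, -40, 16]].
The requested entry is -40.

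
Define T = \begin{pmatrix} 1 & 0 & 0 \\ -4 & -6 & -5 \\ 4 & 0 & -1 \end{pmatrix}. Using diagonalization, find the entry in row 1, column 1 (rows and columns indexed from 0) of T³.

-216

Characteristic polynomial: s^3 + 6s^2 - s - 6 = (s - 1)(s + 1)(s + 6), so the eigenvalues are -6, -1, 1.
s=1: eigenvector (1, -2, 2).
s=-6: eigenvector (0, 1, 0).
s=-1: eigenvector (0, -1, 1).
P = [[1, 0, 0], [-2, 1, -1], [2, 0, 1]], D = diag(1, -6, -1), P⁻¹ = [[1, 0, 0], [0, 1, 1], [-2, 0, 1]].
T³ = P·diag(1, -216, -1)·P⁻¹ = [[1, 0, 0], [-4, -216, -215], [4, 0, -1]].
The requested entry is -216.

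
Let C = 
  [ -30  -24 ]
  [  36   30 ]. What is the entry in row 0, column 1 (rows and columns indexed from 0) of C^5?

-31104

Characteristic polynomial: s^2 - 36 = (s - 6)(s + 6), so the eigenvalues are -6, 6.
s=-6: eigenvector (-1, 1).
s=6: eigenvector (-2, 3).
P = [[-1, -2], [1, 3]], D = diag(-6, 6), P⁻¹ = [[-3, -2], [1, 1]].
C⁵ = P·diag(-7776, 7776)·P⁻¹ = [[-38880, -31104], [46656, 38880]].
The requested entry is -31104.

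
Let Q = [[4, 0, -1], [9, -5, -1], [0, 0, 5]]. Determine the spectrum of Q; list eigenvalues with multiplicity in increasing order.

-5, 4, 5

Characteristic polynomial: p(μ) = μ^3 - 4μ^2 - 25μ + 100 = (μ - 5)(μ - 4)(μ + 5).
Roots (with multiplicity): -5, 4, 5.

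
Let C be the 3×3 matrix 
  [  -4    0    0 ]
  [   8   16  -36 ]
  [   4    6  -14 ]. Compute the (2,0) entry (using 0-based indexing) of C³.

Characteristic polynomial: s^3 + 2s^2 - 16s - 32 = (s - 4)(s + 2)(s + 4), so the eigenvalues are -4, -2, 4.
s=-4: eigenvector (1, -4, -2).
s=-2: eigenvector (0, -2, -1).
s=4: eigenvector (0, 3, 1).
P = [[1, 0, 0], [-4, -2, 3], [-2, -1, 1]], D = diag(-4, -2, 4), P⁻¹ = [[1, 0, 0], [-2, 1, -3], [0, 1, -2]].
C³ = P·diag(-64, -8, 64)·P⁻¹ = [[-64, 0, 0], [224, 208, -432], [112, 72, -152]].
The requested entry is 112.

112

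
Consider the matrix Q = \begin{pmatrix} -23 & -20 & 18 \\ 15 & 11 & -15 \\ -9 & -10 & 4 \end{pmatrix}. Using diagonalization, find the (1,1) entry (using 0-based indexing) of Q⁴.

-509

Characteristic polynomial: r^3 + 8r^2 + 11r - 20 = (r - 1)(r + 4)(r + 5), so the eigenvalues are -5, -4, 1.
r=-5: eigenvector (1, 0, 1).
r=1: eigenvector (-4, 3, -2).
r=-4: eigenvector (2, -1, 1).
P = [[1, -4, 2], [0, 3, -1], [1, -2, 1]], D = diag(-5, 1, -4), P⁻¹ = [[-1, 0, 2], [1, 1, -1], [3, 2, -3]].
Q⁴ = P·diag(625, 1, 256)·P⁻¹ = [[907, 1020, -282], [-765, -509, 765], [141, 510, 484]].
The requested entry is -509.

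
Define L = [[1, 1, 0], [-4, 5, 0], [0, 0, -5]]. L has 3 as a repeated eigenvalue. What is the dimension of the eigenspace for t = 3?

1

L − 3I = [[-2, 1, 0], [-4, 2, 0], [0, 0, -8]].
This matrix has rank 2, so its null space has dimension 3 − 2 = 1.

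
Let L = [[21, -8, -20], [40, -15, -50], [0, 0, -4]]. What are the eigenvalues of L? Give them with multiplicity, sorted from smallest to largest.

Characteristic polynomial: p(r) = r^3 - 2r^2 - 19r + 20 = (r - 5)(r - 1)(r + 4).
Roots (with multiplicity): -4, 1, 5.

-4, 1, 5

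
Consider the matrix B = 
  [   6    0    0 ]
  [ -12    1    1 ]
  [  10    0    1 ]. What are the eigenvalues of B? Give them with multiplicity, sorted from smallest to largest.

Characteristic polynomial: p(λ) = λ^3 - 8λ^2 + 13λ - 6 = (λ - 6)(λ - 1)^2.
Roots (with multiplicity): 1, 1, 6.

1, 1, 6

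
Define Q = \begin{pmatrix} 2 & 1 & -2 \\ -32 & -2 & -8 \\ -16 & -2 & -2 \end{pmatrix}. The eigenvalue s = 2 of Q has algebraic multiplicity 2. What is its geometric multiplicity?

1

Q − 2I = [[0, 1, -2], [-32, -4, -8], [-16, -2, -4]].
This matrix has rank 2, so its null space has dimension 3 − 2 = 1.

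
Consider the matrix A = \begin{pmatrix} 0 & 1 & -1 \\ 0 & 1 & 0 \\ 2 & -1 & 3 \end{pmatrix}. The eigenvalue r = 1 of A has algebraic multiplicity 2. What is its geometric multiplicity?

A − 1I = [[-1, 1, -1], [0, 0, 0], [2, -1, 2]].
This matrix has rank 2, so its null space has dimension 3 − 2 = 1.

1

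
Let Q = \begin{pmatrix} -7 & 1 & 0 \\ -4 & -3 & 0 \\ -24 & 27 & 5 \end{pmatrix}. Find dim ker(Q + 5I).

1

Q + 5I = [[-2, 1, 0], [-4, 2, 0], [-24, 27, 10]].
This matrix has rank 2, so its null space has dimension 3 − 2 = 1.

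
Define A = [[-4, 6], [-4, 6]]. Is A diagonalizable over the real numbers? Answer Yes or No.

Yes

Characteristic polynomial: p(μ) = μ^2 - 2μ = μ(μ - 2).
All 2 eigenvalues are distinct, so A is diagonalizable.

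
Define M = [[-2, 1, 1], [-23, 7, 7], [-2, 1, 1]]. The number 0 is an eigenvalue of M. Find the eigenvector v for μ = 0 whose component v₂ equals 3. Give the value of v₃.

M = [[-2, 1, 1], [-23, 7, 7], [-2, 1, 1]].
Solving (M)v = 0 gives the eigenspace spanned by (0, 3, -3).
With v₂ = 3, v = (0, 3, -3), so v₃ = -3.

-3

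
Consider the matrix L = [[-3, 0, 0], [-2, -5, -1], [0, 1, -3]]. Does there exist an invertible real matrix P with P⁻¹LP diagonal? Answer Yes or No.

No

Characteristic polynomial: p(t) = t^3 + 11t^2 + 40t + 48 = (t + 3)(t + 4)^2.
t = -4 has algebraic multiplicity 2; rank(L + 4I) = 2, so geometric multiplicity = 1.
Geometric multiplicity < algebraic multiplicity, so L is not diagonalizable.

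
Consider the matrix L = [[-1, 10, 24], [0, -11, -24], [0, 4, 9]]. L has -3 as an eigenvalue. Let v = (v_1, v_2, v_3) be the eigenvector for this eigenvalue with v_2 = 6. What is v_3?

L + 3I = [[2, 10, 24], [0, -8, -24], [0, 4, 12]].
Solving (L + 3I)v = 0 gives the eigenspace spanned by (-6, 6, -2).
With v_2 = 6, v = (-6, 6, -2), so v_3 = -2.

-2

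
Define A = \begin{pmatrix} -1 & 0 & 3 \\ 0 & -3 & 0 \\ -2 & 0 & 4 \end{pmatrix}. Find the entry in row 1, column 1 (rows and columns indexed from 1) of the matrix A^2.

Characteristic polynomial: t^3 - 7t + 6 = (t - 2)(t - 1)(t + 3), so the eigenvalues are -3, 1, 2.
t=1: eigenvector (3, 0, 2).
t=-3: eigenvector (0, 1, 0).
t=2: eigenvector (1, 0, 1).
P = [[3, 0, 1], [0, 1, 0], [2, 0, 1]], D = diag(1, -3, 2), P⁻¹ = [[1, 0, -1], [0, 1, 0], [-2, 0, 3]].
A² = P·diag(1, 9, 4)·P⁻¹ = [[-5, 0, 9], [0, 9, 0], [-6, 0, 10]].
The requested entry is -5.

-5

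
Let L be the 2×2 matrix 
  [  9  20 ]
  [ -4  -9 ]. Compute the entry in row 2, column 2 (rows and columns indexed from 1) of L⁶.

1

Characteristic polynomial: t^2 - 1 = (t - 1)(t + 1), so the eigenvalues are -1, 1.
t=1: eigenvector (5, -2).
t=-1: eigenvector (-2, 1).
P = [[5, -2], [-2, 1]], D = diag(1, -1), P⁻¹ = [[1, 2], [2, 5]].
L⁶ = P·diag(1, 1)·P⁻¹ = [[1, 0], [0, 1]].
The requested entry is 1.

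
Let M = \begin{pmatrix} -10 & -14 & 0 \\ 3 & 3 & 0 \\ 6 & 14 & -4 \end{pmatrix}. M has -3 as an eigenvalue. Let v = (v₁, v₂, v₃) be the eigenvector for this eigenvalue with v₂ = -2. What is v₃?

M + 3I = [[-7, -14, 0], [3, 6, 0], [6, 14, -1]].
Solving (M + 3I)v = 0 gives the eigenspace spanned by (4, -2, -4).
With v₂ = -2, v = (4, -2, -4), so v₃ = -4.

-4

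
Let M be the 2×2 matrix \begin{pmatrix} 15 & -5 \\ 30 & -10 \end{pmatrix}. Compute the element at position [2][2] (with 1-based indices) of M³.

Characteristic polynomial: t^2 - 5t = t(t - 5), so the eigenvalues are 0, 5.
t=5: eigenvector (1, 2).
t=0: eigenvector (1, 3).
P = [[1, 1], [2, 3]], D = diag(5, 0), P⁻¹ = [[3, -1], [-2, 1]].
M³ = P·diag(125, 0)·P⁻¹ = [[375, -125], [750, -250]].
The requested entry is -250.

-250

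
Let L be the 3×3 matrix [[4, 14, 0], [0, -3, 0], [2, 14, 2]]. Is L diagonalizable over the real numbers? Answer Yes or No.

Yes

Characteristic polynomial: p(r) = r^3 - 3r^2 - 10r + 24 = (r - 4)(r - 2)(r + 3).
All 3 eigenvalues are distinct, so L is diagonalizable.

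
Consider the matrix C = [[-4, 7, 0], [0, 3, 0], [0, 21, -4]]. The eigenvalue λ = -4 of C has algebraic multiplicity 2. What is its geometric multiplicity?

2

C + 4I = [[0, 7, 0], [0, 7, 0], [0, 21, 0]].
This matrix has rank 1, so its null space has dimension 3 − 1 = 2.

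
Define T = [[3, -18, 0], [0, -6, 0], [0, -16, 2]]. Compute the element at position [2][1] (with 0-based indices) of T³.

-448

Characteristic polynomial: μ^3 + μ^2 - 24μ + 36 = (μ - 3)(μ - 2)(μ + 6), so the eigenvalues are -6, 2, 3.
μ=2: eigenvector (0, 0, 1).
μ=-6: eigenvector (2, 1, 2).
μ=3: eigenvector (1, 0, 0).
P = [[0, 2, 1], [0, 1, 0], [1, 2, 0]], D = diag(2, -6, 3), P⁻¹ = [[0, -2, 1], [0, 1, 0], [1, -2, 0]].
T³ = P·diag(8, -216, 27)·P⁻¹ = [[27, -486, 0], [0, -216, 0], [0, -448, 8]].
The requested entry is -448.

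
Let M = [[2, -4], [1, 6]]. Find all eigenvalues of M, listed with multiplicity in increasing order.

Characteristic polynomial: p(λ) = λ^2 - 8λ + 16 = (λ - 4)^2.
Roots (with multiplicity): 4, 4.

4, 4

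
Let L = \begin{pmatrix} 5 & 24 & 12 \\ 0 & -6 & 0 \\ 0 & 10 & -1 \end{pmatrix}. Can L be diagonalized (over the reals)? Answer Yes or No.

Yes

Characteristic polynomial: p(μ) = μ^3 + 2μ^2 - 29μ - 30 = (μ - 5)(μ + 1)(μ + 6).
All 3 eigenvalues are distinct, so L is diagonalizable.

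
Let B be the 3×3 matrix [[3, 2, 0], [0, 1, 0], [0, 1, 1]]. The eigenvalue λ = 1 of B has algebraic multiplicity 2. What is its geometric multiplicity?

B − 1I = [[2, 2, 0], [0, 0, 0], [0, 1, 0]].
This matrix has rank 2, so its null space has dimension 3 − 2 = 1.

1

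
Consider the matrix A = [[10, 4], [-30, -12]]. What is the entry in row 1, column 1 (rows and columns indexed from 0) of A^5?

Characteristic polynomial: t^2 + 2t = t(t + 2), so the eigenvalues are -2, 0.
t=-2: eigenvector (1, -3).
t=0: eigenvector (2, -5).
P = [[1, 2], [-3, -5]], D = diag(-2, 0), P⁻¹ = [[-5, -2], [3, 1]].
A⁵ = P·diag(-32, 0)·P⁻¹ = [[160, 64], [-480, -192]].
The requested entry is -192.

-192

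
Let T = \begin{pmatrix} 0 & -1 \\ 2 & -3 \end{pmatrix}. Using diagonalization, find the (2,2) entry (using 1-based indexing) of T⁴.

Characteristic polynomial: s^2 + 3s + 2 = (s + 1)(s + 2), so the eigenvalues are -2, -1.
s=-2: eigenvector (1, 2).
s=-1: eigenvector (-1, -1).
P = [[1, -1], [2, -1]], D = diag(-2, -1), P⁻¹ = [[-1, 1], [-2, 1]].
T⁴ = P·diag(16, 1)·P⁻¹ = [[-14, 15], [-30, 31]].
The requested entry is 31.

31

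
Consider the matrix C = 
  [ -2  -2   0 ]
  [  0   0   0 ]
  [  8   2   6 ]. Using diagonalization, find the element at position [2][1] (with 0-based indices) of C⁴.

Characteristic polynomial: t^3 - 4t^2 - 12t = t(t - 6)(t + 2), so the eigenvalues are -2, 0, 6.
t=0: eigenvector (-1, 1, 1).
t=-2: eigenvector (-1, 0, 1).
t=6: eigenvector (0, 0, -1).
P = [[-1, -1, 0], [1, 0, 0], [1, 1, -1]], D = diag(0, -2, 6), P⁻¹ = [[0, 1, 0], [-1, -1, 0], [-1, 0, -1]].
C⁴ = P·diag(0, 16, 1296)·P⁻¹ = [[16, 16, 0], [0, 0, 0], [1280, -16, 1296]].
The requested entry is -16.

-16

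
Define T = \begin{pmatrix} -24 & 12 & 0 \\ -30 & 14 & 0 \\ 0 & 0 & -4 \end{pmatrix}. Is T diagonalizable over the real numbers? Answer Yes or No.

Characteristic polynomial: p(μ) = μ^3 + 14μ^2 + 64μ + 96 = (μ + 4)^2(μ + 6).
μ = -4 has algebraic multiplicity 2; rank(T + 4I) = 1, so geometric multiplicity = 2.
Every eigenvalue has geometric = algebraic multiplicity, so T is diagonalizable.

Yes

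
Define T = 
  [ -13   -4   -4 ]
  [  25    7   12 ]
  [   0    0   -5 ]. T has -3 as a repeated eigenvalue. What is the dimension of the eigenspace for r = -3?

1

T + 3I = [[-10, -4, -4], [25, 10, 12], [0, 0, -2]].
This matrix has rank 2, so its null space has dimension 3 − 2 = 1.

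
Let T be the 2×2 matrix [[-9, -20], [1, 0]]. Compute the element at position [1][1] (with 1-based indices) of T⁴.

Characteristic polynomial: r^2 + 9r + 20 = (r + 4)(r + 5), so the eigenvalues are -5, -4.
r=-5: eigenvector (-5, 1).
r=-4: eigenvector (-4, 1).
P = [[-5, -4], [1, 1]], D = diag(-5, -4), P⁻¹ = [[-1, -4], [1, 5]].
T⁴ = P·diag(625, 256)·P⁻¹ = [[2101, 7380], [-369, -1220]].
The requested entry is 2101.

2101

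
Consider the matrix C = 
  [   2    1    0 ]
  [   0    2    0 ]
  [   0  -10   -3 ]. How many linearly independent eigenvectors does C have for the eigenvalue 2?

C − 2I = [[0, 1, 0], [0, 0, 0], [0, -10, -5]].
This matrix has rank 2, so its null space has dimension 3 − 2 = 1.

1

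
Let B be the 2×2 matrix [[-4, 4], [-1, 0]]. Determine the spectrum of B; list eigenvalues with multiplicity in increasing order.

Characteristic polynomial: p(μ) = μ^2 + 4μ + 4 = (μ + 2)^2.
Roots (with multiplicity): -2, -2.

-2, -2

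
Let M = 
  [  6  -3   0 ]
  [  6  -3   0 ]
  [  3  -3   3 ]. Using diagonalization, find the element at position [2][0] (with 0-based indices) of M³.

27

Characteristic polynomial: s^3 - 6s^2 + 9s = s(s - 3)^2, so the eigenvalues are 0, 3, 3.
s=3: eigenvector (1, 1, 1).
s=3: eigenvector (0, 0, 1).
s=0: eigenvector (1, 2, 1).
P = [[1, 0, 1], [1, 0, 2], [1, 1, 1]], D = diag(3, 3, 0), P⁻¹ = [[2, -1, 0], [-1, 0, 1], [-1, 1, 0]].
M³ = P·diag(27, 27, 0)·P⁻¹ = [[54, -27, 0], [54, -27, 0], [27, -27, 27]].
The requested entry is 27.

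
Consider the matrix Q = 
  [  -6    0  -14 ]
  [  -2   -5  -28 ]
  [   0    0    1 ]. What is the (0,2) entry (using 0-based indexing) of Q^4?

2590

Characteristic polynomial: s^3 + 10s^2 + 19s - 30 = (s - 1)(s + 5)(s + 6), so the eigenvalues are -6, -5, 1.
s=-6: eigenvector (1, 2, 0).
s=-5: eigenvector (0, 1, 0).
s=1: eigenvector (-2, -4, 1).
P = [[1, 0, -2], [2, 1, -4], [0, 0, 1]], D = diag(-6, -5, 1), P⁻¹ = [[1, 0, 2], [-2, 1, 0], [0, 0, 1]].
Q⁴ = P·diag(1296, 625, 1)·P⁻¹ = [[1296, 0, 2590], [1342, 625, 5180], [0, 0, 1]].
The requested entry is 2590.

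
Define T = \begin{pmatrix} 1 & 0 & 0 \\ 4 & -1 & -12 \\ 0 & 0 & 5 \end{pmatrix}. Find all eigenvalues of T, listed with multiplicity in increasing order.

-1, 1, 5

Characteristic polynomial: p(s) = s^3 - 5s^2 - s + 5 = (s - 5)(s - 1)(s + 1).
Roots (with multiplicity): -1, 1, 5.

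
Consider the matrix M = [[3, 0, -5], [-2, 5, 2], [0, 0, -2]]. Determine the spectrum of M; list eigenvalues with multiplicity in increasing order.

Characteristic polynomial: p(μ) = μ^3 - 6μ^2 - μ + 30 = (μ - 5)(μ - 3)(μ + 2).
Roots (with multiplicity): -2, 3, 5.

-2, 3, 5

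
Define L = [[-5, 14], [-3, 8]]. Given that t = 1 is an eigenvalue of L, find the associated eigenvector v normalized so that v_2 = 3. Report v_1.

7

L − 1I = [[-6, 14], [-3, 7]].
Solving (L − 1I)v = 0 gives the eigenspace spanned by (7, 3).
With v_2 = 3, v = (7, 3), so v_1 = 7.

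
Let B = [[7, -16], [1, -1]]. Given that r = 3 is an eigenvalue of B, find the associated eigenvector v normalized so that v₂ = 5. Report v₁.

B − 3I = [[4, -16], [1, -4]].
Solving (B − 3I)v = 0 gives the eigenspace spanned by (20, 5).
With v₂ = 5, v = (20, 5), so v₁ = 20.

20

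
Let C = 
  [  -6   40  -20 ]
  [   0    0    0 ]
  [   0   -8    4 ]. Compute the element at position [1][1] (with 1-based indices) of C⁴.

Characteristic polynomial: μ^3 + 2μ^2 - 24μ = μ(μ - 4)(μ + 6), so the eigenvalues are -6, 0, 4.
μ=-6: eigenvector (1, 0, 0).
μ=4: eigenvector (-2, 0, 1).
μ=0: eigenvector (0, 1, 2).
P = [[1, -2, 0], [0, 0, 1], [0, 1, 2]], D = diag(-6, 4, 0), P⁻¹ = [[1, -4, 2], [0, -2, 1], [0, 1, 0]].
C⁴ = P·diag(1296, 256, 0)·P⁻¹ = [[1296, -4160, 2080], [0, 0, 0], [0, -512, 256]].
The requested entry is 1296.

1296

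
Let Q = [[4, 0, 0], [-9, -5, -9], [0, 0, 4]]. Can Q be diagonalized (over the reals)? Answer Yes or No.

Characteristic polynomial: p(t) = t^3 - 3t^2 - 24t + 80 = (t - 4)^2(t + 5).
t = 4 has algebraic multiplicity 2; rank(Q − 4I) = 1, so geometric multiplicity = 2.
Every eigenvalue has geometric = algebraic multiplicity, so Q is diagonalizable.

Yes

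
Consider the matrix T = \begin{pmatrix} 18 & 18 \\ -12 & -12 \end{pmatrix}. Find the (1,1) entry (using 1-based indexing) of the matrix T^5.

Characteristic polynomial: μ^2 - 6μ = μ(μ - 6), so the eigenvalues are 0, 6.
μ=6: eigenvector (3, -2).
μ=0: eigenvector (1, -1).
P = [[3, 1], [-2, -1]], D = diag(6, 0), P⁻¹ = [[1, 1], [-2, -3]].
T⁵ = P·diag(7776, 0)·P⁻¹ = [[23328, 23328], [-15552, -15552]].
The requested entry is 23328.

23328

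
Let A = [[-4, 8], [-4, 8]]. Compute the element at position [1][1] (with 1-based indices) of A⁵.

Characteristic polynomial: t^2 - 4t = t(t - 4), so the eigenvalues are 0, 4.
t=4: eigenvector (1, 1).
t=0: eigenvector (2, 1).
P = [[1, 2], [1, 1]], D = diag(4, 0), P⁻¹ = [[-1, 2], [1, -1]].
A⁵ = P·diag(1024, 0)·P⁻¹ = [[-1024, 2048], [-1024, 2048]].
The requested entry is -1024.

-1024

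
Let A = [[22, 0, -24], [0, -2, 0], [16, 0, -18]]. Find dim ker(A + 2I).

A + 2I = [[24, 0, -24], [0, 0, 0], [16, 0, -16]].
This matrix has rank 1, so its null space has dimension 3 − 1 = 2.

2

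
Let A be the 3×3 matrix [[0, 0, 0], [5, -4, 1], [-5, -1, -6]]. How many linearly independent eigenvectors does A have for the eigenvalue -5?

1

A + 5I = [[5, 0, 0], [5, 1, 1], [-5, -1, -1]].
This matrix has rank 2, so its null space has dimension 3 − 2 = 1.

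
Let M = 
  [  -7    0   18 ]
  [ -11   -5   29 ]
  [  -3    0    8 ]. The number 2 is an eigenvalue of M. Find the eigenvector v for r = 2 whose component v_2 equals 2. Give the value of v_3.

2

M − 2I = [[-9, 0, 18], [-11, -7, 29], [-3, 0, 6]].
Solving (M − 2I)v = 0 gives the eigenspace spanned by (4, 2, 2).
With v_2 = 2, v = (4, 2, 2), so v_3 = 2.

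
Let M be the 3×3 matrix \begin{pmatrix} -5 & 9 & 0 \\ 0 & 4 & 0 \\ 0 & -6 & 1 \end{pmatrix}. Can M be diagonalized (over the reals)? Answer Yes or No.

Yes

Characteristic polynomial: p(t) = t^3 - 21t + 20 = (t - 4)(t - 1)(t + 5).
All 3 eigenvalues are distinct, so M is diagonalizable.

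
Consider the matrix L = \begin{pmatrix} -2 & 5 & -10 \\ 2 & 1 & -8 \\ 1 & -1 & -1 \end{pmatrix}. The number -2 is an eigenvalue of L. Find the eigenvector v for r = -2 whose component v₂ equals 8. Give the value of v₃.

L + 2I = [[0, 5, -10], [2, 3, -8], [1, -1, 1]].
Solving (L + 2I)v = 0 gives the eigenspace spanned by (4, 8, 4).
With v₂ = 8, v = (4, 8, 4), so v₃ = 4.

4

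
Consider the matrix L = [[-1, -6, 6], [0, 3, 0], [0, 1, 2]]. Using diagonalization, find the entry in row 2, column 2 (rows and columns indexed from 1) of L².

9

Characteristic polynomial: s^3 - 4s^2 + s + 6 = (s - 3)(s - 2)(s + 1), so the eigenvalues are -1, 2, 3.
s=-1: eigenvector (1, 0, 0).
s=3: eigenvector (0, 1, 1).
s=2: eigenvector (2, 0, 1).
P = [[1, 0, 2], [0, 1, 0], [0, 1, 1]], D = diag(-1, 3, 2), P⁻¹ = [[1, 2, -2], [0, 1, 0], [0, -1, 1]].
L² = P·diag(1, 9, 4)·P⁻¹ = [[1, -6, 6], [0, 9, 0], [0, 5, 4]].
The requested entry is 9.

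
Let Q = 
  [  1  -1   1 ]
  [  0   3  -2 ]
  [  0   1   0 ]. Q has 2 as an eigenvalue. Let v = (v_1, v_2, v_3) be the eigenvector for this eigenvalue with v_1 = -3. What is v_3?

Q − 2I = [[-1, -1, 1], [0, 1, -2], [0, 1, -2]].
Solving (Q − 2I)v = 0 gives the eigenspace spanned by (-3, 6, 3).
With v_1 = -3, v = (-3, 6, 3), so v_3 = 3.

3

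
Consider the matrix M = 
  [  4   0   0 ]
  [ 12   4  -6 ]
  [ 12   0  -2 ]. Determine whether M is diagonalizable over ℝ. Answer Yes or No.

Yes

Characteristic polynomial: p(t) = t^3 - 6t^2 + 32 = (t - 4)^2(t + 2).
t = 4 has algebraic multiplicity 2; rank(M − 4I) = 1, so geometric multiplicity = 2.
Every eigenvalue has geometric = algebraic multiplicity, so M is diagonalizable.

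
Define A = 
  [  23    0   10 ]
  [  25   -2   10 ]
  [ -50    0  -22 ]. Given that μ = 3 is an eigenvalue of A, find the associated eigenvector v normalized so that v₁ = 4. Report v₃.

-8

A − 3I = [[20, 0, 10], [25, -5, 10], [-50, 0, -25]].
Solving (A − 3I)v = 0 gives the eigenspace spanned by (4, 4, -8).
With v₁ = 4, v = (4, 4, -8), so v₃ = -8.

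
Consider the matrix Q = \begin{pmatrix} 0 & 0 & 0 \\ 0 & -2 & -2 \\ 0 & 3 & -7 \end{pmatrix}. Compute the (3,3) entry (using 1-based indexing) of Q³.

-247

Characteristic polynomial: s^3 + 9s^2 + 20s = s(s + 4)(s + 5), so the eigenvalues are -5, -4, 0.
s=-4: eigenvector (0, 1, 1).
s=0: eigenvector (1, 0, 0).
s=-5: eigenvector (0, 2, 3).
P = [[0, 1, 0], [1, 0, 2], [1, 0, 3]], D = diag(-4, 0, -5), P⁻¹ = [[0, 3, -2], [1, 0, 0], [0, -1, 1]].
Q³ = P·diag(-64, 0, -125)·P⁻¹ = [[0, 0, 0], [0, 58, -122], [0, 183, -247]].
The requested entry is -247.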